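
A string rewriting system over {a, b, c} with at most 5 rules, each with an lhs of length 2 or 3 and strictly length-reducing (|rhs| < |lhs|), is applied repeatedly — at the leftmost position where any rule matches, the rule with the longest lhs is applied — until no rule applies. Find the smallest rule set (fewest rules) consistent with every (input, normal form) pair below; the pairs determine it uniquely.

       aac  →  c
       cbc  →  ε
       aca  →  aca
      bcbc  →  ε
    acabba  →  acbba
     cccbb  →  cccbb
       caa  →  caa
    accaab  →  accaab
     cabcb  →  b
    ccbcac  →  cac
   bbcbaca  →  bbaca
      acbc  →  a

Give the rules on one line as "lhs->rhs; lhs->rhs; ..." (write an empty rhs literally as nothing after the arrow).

aac->c; bc->; cab->cb; cbc->

  | aac => c
  | cbc => ε
  | aca
  | bcbc => bc => ε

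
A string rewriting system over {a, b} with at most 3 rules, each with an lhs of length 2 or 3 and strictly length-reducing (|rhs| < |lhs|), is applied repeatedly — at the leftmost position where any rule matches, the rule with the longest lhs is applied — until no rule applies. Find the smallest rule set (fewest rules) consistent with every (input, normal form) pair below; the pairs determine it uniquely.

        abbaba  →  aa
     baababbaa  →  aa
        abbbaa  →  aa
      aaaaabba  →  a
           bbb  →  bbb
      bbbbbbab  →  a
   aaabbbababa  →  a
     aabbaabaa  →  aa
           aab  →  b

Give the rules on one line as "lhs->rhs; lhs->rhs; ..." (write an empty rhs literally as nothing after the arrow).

  | abbaba => bbaba => baa => aa
  | baababbaa => aababbaa => ababbaa => babbaa => abaa => baa => aa
  | abbbaa => bbbaa => bbaa => baa => aa
  | aaaaabba => aaaabba => aaabba => aabba => abba => bba => ba => a

ab->b; ba->a; bab->a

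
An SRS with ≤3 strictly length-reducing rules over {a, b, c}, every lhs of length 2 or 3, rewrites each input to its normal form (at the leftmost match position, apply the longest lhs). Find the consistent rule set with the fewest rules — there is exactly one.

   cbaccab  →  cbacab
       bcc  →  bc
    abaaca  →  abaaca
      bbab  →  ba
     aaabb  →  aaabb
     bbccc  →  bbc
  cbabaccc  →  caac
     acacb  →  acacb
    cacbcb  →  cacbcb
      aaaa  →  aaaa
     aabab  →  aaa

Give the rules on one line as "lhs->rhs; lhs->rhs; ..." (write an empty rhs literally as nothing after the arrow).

bab->a; cc->c

  | cbaccab => cbacab
  | bcc => bc
  | abaaca
  | bbab => ba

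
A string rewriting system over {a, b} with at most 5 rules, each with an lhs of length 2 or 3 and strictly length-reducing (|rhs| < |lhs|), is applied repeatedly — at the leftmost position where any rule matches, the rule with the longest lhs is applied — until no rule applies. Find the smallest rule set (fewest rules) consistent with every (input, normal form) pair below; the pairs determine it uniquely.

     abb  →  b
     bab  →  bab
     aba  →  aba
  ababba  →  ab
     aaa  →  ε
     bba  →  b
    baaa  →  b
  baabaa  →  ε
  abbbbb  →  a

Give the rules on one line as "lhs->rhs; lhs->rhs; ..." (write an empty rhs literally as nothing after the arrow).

  | abb => aa => b
  | bab
  | aba
  | ababba => abaaa => ab

aa->b; aaa->; bb->a; bbb->a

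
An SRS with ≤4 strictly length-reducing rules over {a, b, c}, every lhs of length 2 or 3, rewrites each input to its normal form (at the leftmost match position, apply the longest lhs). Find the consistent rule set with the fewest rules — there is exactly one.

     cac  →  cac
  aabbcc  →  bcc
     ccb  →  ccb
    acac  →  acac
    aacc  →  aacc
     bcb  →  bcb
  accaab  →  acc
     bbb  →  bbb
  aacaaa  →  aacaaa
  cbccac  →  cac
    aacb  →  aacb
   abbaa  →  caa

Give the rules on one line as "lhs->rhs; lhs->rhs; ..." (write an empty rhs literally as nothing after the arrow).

  | cac
  | aabbcc => bcc
  | ccb
  | acac

aab->; abb->c; cbc->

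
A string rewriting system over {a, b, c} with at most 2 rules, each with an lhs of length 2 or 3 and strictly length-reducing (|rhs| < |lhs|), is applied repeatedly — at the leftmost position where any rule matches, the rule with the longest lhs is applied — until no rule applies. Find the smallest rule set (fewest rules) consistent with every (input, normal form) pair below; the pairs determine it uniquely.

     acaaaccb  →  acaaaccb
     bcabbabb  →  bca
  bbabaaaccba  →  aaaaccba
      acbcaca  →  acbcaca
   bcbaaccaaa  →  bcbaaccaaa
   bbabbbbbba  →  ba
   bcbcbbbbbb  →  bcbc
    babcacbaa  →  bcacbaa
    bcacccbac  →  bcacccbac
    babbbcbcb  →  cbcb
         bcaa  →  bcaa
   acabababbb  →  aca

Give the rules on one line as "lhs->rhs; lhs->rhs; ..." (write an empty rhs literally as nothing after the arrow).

  | acaaaccb
  | bcabbabb => bcbabb => bcbb => bca
  | bbabaaaccba => aabaaaccba => aaaaccba
  | acbcaca

ab->; bb->a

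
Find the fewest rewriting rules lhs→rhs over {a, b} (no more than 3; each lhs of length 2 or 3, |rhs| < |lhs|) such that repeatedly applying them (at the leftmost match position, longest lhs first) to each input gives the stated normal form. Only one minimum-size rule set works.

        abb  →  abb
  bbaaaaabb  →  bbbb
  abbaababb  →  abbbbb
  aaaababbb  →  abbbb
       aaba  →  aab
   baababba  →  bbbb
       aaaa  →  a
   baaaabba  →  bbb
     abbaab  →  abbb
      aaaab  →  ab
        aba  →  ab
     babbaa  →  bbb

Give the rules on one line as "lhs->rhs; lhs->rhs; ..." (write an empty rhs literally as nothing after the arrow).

aaa->; ba->b

  | abb
  | bbaaaaabb => bbaaaabb => bbaaabb => bbaabb => bbabb => bbbb
  | abbaababb => abbababb => abbbabb => abbbbb
  | aaaababbb => ababbb => abbbb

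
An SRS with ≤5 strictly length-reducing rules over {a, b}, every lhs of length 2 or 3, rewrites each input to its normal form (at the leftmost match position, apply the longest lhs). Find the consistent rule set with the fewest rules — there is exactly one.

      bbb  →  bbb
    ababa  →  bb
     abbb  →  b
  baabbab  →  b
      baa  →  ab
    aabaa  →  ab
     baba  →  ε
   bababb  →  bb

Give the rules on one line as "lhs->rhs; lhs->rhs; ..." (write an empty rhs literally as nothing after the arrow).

  | bbb
  | ababa => bbba => bb
  | abbb => bab => b
  | baabbab => abbbab => babab => bab => b

aba->bb; abb->ba; ba->; baa->ab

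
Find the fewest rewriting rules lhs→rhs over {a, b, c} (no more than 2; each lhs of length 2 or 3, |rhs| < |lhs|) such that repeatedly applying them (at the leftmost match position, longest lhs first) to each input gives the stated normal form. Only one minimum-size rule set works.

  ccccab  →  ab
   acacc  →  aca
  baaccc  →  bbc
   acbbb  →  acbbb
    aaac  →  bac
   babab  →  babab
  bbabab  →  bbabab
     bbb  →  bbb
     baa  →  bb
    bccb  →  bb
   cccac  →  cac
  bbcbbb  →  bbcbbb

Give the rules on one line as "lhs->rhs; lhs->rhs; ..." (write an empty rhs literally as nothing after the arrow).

  | ccccab => ccab => ab
  | acacc => aca
  | baaccc => bbccc => bbc
  | acbbb

aa->b; cc->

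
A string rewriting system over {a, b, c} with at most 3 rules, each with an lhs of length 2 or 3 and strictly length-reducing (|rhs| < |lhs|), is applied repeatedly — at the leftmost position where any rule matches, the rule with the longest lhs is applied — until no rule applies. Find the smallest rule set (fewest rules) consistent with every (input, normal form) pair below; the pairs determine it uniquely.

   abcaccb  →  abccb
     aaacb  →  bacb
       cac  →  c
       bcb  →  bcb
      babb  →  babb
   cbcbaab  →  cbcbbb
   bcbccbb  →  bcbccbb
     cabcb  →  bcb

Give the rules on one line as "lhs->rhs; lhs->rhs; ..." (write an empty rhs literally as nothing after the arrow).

aa->b; ca->

  | abcaccb => abccb
  | aaacb => bacb
  | cac => c
  | bcb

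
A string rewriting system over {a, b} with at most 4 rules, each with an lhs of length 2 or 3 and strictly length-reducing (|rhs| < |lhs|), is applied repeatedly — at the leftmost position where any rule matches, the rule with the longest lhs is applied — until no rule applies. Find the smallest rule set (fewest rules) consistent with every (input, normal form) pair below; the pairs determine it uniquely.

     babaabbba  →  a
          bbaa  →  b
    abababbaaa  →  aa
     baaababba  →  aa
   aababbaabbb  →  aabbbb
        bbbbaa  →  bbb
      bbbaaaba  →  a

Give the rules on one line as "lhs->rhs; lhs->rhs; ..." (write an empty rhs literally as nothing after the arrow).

  | babaabbba => baabbba => bbba => bba => ba => a
  | bbaa => b
  | abababbaaa => ababbaaa => abbaaa => aba => aa
  | baaababba => ababba => abba => aba => aa

ba->a; baa->; bab->b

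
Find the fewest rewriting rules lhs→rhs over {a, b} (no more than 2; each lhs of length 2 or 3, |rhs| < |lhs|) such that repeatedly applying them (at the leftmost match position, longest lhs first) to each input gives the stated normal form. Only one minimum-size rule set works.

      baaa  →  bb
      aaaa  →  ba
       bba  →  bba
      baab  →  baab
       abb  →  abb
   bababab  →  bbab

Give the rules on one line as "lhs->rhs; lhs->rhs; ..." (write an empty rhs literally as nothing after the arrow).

aaa->b; aba->

  | baaa => bb
  | aaaa => ba
  | bba
  | baab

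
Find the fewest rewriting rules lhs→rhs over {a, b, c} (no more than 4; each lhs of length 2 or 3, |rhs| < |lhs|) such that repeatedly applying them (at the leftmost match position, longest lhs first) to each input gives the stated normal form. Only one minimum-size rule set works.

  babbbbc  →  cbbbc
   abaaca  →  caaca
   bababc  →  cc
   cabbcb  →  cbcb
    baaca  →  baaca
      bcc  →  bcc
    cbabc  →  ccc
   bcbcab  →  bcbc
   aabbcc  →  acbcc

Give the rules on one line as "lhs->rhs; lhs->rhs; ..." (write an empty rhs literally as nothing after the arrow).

ab->c; bab->c; cab->c

  | babbbbc => cbbbc
  | abaaca => caaca
  | bababc => cabc => cc
  | cabbcb => cbcb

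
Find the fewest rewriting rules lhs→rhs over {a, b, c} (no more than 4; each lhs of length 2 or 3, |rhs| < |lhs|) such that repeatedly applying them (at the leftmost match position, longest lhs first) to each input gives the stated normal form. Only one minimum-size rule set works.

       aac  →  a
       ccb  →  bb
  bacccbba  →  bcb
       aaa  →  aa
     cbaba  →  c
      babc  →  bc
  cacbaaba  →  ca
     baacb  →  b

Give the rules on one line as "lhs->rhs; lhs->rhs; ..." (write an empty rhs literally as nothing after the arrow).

  | aac => a
  | ccb => bb
  | bacccbba => cccbba => bcbba => bcb
  | aaa => aa

aaa->aa; ac->; ba->; cc->b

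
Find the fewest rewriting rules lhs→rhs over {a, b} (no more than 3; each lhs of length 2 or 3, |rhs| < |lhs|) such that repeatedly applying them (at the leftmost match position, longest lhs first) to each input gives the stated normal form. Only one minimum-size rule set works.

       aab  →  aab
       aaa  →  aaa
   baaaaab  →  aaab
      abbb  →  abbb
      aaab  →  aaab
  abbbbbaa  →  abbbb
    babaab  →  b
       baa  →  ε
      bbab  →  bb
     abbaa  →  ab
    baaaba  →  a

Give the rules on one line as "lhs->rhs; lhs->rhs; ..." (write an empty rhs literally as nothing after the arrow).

ba->; baa->

  | aab
  | aaa
  | baaaaab => aaab
  | abbb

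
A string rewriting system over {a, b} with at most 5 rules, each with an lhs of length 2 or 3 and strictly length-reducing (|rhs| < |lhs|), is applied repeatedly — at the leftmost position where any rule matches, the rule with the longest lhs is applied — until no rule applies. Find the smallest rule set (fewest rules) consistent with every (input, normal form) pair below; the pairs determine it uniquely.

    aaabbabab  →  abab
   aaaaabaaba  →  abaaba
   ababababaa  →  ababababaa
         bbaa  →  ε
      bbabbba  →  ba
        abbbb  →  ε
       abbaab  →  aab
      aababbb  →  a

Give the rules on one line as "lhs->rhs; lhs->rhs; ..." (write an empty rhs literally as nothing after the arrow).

  | aaabbabab => abbabab => abab
  | aaaaabaaba => aaabaaba => abaaba
  | ababababaa
  | bbaa => bba => bb => ε

aaa->a; abb->; bb->; bba->bb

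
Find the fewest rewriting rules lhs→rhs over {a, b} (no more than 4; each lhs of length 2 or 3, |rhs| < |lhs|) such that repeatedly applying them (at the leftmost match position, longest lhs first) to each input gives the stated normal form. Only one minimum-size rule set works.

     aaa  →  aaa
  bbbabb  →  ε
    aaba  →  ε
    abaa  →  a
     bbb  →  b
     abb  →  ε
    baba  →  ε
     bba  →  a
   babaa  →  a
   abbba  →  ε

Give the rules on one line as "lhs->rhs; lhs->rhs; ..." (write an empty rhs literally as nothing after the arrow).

ab->b; ba->; bb->

  | aaa
  | bbbabb => babb => bb => ε
  | aaba => aba => ba => ε
  | abaa => baa => a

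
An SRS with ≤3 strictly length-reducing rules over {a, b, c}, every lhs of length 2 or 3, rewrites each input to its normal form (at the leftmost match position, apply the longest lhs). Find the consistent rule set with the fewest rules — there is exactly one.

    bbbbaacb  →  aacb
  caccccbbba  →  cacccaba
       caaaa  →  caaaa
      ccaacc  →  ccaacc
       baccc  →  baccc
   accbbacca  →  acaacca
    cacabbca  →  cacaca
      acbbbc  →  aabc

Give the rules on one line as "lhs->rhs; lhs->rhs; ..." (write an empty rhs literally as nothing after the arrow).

  | bbbbaacb => bbaacb => aacb
  | caccccbbba => cacccaba
  | caaaa
  | ccaacc

bb->; cbb->a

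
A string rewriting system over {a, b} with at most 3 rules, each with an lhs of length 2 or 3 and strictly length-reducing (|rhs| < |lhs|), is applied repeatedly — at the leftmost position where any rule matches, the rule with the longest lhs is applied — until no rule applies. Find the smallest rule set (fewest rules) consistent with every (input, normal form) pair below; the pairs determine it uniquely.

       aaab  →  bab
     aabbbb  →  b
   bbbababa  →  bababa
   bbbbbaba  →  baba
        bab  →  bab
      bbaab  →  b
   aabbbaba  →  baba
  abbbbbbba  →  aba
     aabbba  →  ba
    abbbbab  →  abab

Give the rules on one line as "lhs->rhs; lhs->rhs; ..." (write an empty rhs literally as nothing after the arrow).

  | aaab => bab
  | aabbbb => bbbbb => bbbb => bbb => bb => b
  | bbbababa => bbababa => bababa
  | bbbbbaba => bbbbaba => bbbaba => bbaba => baba

aa->b; bb->b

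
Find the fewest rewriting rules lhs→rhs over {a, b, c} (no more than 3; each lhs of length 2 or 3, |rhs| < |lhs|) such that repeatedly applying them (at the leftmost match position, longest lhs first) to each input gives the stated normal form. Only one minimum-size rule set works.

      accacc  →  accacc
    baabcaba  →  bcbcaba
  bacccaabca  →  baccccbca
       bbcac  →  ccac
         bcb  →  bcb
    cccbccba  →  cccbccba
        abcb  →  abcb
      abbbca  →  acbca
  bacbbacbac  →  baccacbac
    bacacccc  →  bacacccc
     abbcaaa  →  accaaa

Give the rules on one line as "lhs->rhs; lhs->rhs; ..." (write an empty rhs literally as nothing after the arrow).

aab->cb; bb->c

  | accacc
  | baabcaba => bcbcaba
  | bacccaabca => baccccbca
  | bbcac => ccac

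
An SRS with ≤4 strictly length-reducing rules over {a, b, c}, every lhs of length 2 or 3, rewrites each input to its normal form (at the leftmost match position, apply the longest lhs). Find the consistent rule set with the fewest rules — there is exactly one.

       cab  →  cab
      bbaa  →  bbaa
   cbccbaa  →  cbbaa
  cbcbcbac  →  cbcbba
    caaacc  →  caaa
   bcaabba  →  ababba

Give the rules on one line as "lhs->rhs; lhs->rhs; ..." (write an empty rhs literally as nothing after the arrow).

ac->a; bca->ab; cba->ba

  | cab
  | bbaa
  | cbccbaa => cbcbaa => cbbaa
  | cbcbcbac => cbcbbac => cbcbba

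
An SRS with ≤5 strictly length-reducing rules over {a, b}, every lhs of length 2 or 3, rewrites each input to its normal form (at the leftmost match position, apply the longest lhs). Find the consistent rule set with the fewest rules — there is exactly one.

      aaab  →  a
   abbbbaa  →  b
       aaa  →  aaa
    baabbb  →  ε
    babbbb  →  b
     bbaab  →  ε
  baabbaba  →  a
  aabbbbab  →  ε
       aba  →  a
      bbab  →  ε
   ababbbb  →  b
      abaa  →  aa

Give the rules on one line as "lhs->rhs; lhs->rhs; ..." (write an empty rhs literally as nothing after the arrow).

  | aaab => a
  | abbbbaa => bbbaa => baa => ba => b
  | aaa
  | baabbb => babbb => bbbb => bb => ε

aab->; ab->; ba->b; bb->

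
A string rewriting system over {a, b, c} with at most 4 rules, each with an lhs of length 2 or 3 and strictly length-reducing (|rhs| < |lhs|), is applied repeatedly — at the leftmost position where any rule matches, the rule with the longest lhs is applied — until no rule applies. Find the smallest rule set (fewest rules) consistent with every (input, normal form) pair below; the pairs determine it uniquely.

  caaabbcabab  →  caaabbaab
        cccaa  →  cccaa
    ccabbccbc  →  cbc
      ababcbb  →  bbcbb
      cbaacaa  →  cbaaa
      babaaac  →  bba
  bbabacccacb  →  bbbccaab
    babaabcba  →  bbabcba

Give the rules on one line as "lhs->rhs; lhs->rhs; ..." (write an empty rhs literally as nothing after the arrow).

aba->b; ac->; cab->a; cac->aa

  | caaabbcabab => caaabbaab
  | cccaa
  | ccabbccbc => cabccbc => accbc => cbc
  | ababcbb => bbcbb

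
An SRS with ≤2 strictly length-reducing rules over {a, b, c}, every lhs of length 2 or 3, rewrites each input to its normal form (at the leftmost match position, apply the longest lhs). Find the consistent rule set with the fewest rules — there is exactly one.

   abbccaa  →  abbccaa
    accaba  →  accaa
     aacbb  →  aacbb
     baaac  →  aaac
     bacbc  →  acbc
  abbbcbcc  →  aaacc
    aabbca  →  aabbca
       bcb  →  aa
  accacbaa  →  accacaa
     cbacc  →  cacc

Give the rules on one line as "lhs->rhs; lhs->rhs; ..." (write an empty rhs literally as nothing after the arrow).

ba->a; bcb->aa

  | abbccaa
  | accaba => accaa
  | aacbb
  | baaac => aaac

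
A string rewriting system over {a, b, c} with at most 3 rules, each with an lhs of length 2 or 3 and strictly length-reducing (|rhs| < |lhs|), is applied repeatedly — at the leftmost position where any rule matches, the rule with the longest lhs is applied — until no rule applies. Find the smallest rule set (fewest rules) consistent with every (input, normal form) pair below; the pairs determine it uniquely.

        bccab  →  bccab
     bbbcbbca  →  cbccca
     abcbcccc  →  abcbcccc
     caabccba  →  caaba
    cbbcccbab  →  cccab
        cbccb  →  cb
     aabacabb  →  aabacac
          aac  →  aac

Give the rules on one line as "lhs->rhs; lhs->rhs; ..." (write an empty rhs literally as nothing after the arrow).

  | bccab
  | bbbcbbca => cbcbbca => cbccca
  | abcbcccc
  | caabccba => caaba

bb->c; ccb->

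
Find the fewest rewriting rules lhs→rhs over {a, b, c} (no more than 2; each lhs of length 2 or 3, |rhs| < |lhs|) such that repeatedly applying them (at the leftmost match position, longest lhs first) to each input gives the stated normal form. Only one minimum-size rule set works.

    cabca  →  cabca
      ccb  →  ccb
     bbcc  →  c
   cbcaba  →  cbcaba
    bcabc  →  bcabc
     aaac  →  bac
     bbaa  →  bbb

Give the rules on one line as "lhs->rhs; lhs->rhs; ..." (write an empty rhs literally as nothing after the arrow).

aa->b; bbc->

  | cabca
  | ccb
  | bbcc => c
  | cbcaba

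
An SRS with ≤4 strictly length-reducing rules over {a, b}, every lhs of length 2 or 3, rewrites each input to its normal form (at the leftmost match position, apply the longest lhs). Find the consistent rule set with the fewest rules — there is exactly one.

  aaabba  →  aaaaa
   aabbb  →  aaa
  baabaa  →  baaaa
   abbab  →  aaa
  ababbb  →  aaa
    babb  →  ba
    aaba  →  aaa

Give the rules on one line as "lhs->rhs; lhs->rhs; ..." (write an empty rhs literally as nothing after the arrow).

ab->a; abb->aa; bab->ba

  | aaabba => aaaaa
  | aabbb => aaab => aaa
  | baabaa => baaaa
  | abbab => aaab => aaa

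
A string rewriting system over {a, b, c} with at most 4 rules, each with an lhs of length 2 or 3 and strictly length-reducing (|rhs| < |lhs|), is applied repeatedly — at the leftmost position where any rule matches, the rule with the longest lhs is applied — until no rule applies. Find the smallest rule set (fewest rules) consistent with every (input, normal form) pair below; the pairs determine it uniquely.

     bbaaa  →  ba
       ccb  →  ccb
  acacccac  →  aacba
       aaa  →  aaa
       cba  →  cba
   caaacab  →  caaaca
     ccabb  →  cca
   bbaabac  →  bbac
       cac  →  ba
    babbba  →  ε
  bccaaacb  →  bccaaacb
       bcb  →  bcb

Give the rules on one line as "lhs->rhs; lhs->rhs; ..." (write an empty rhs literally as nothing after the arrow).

  | bbaaa => ba
  | ccb
  | acacccac => abaccac => aaccac => aacba
  | aaa

ab->a; baa->; cac->ba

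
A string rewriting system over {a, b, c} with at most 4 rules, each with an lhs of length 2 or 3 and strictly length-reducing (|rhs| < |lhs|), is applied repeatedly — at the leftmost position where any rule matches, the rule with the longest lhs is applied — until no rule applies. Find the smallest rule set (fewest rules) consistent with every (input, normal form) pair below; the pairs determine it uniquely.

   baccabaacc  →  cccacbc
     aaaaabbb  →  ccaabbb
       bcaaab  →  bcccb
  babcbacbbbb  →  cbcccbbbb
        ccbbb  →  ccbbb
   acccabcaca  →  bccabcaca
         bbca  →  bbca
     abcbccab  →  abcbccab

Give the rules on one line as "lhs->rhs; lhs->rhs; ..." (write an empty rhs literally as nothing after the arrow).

aaa->cc; acc->bc; ba->c

  | baccabaacc => cccabaacc => cccacacc => cccacbc
  | aaaaabbb => ccaabbb
  | bcaaab => bcccb
  | babcbacbbbb => cbcbacbbbb => cbcccbbbb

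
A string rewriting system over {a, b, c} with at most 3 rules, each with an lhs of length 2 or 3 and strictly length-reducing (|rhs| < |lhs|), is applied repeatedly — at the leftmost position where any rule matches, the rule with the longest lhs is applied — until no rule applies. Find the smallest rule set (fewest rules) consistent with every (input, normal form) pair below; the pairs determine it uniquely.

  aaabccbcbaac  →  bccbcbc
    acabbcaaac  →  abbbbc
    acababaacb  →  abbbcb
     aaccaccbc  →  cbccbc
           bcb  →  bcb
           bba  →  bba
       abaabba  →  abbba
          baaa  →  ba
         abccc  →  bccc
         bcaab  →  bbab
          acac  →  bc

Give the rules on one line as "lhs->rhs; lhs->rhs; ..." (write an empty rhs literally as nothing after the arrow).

aa->; abc->bc; ca->b

  | aaabccbcbaac => abccbcbaac => bccbcbaac => bccbcbc
  | acabbcaaac => abbbcaaac => abbbbaac => abbbbc
  | acababaacb => abbabaacb => abbabcb => abbbcb
  | aaccaccbc => ccaccbc => cbccbc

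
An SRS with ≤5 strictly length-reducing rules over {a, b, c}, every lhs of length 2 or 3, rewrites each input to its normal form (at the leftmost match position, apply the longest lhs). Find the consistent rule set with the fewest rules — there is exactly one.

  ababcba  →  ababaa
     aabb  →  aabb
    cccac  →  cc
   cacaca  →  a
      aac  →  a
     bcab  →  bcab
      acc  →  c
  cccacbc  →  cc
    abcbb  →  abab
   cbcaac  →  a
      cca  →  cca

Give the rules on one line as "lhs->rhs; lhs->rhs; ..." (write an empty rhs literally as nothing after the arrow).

ac->; cac->; cb->a; ccb->c

  | ababcba => ababaa
  | aabb
  | cccac => cc
  | cacaca => aca => a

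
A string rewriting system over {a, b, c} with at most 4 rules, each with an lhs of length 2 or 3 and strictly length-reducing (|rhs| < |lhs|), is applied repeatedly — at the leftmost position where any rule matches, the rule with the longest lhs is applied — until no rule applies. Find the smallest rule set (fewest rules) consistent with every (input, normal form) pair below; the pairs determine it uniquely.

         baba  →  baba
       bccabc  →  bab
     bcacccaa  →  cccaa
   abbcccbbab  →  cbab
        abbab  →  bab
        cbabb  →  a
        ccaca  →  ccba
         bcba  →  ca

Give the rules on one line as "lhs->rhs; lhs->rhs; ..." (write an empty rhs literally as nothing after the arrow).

  | baba
  | bccabc => bcabc => babc => bab
  | bcacccaa => bacccaa => bbccaa => cccaa
  | abbcccbbab => accccbbab => bcccbbab => bccbbab => bcbbab => bbbab => cbab

ac->b; bb->c; bc->b; cbb->a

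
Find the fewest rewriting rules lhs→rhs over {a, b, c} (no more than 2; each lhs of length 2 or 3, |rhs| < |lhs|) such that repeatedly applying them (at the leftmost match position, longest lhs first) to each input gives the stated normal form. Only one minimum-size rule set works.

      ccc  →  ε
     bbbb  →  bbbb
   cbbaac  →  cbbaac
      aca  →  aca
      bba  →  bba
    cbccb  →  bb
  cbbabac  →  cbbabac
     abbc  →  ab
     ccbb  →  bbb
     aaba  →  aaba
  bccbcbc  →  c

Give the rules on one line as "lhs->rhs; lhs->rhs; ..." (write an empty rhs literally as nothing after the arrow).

bc->; cc->b

  | ccc => bc => ε
  | bbbb
  | cbbaac
  | aca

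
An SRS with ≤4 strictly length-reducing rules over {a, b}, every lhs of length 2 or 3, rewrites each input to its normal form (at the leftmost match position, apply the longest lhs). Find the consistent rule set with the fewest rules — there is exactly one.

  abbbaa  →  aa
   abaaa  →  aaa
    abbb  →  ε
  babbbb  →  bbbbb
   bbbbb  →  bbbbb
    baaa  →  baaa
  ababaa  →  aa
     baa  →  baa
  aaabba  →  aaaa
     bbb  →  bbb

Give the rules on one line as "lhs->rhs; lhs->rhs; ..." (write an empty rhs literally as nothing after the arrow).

ab->; abb->a; bab->bb

  | abbbaa => abaa => aa
  | abaaa => aaa
  | abbb => ab => ε
  | babbbb => bbbbb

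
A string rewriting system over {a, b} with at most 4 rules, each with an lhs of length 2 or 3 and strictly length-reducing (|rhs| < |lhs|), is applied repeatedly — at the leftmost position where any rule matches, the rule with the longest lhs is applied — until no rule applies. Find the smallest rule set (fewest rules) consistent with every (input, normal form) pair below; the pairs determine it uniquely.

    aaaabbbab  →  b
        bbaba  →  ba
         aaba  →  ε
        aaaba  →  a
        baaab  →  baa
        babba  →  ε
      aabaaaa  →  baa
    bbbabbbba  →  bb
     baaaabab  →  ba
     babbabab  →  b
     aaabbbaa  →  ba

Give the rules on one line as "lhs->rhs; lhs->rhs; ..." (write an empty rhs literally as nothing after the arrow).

  | aaaabbbab => aaabbab => aabab => abb => b
  | bbaba => abba => ba
  | aaba => ab => ε
  | aaaba => aab => a

ab->; aba->b; bba->ab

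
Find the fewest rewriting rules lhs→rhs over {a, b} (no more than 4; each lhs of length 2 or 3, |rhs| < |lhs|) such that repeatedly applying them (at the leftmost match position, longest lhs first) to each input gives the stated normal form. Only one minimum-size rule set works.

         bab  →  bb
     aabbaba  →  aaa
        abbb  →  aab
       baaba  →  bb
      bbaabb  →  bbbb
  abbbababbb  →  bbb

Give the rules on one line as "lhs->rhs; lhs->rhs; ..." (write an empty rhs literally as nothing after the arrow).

aba->; abb->aa; ba->b

  | bab => bb
  | aabbaba => aaaaba => aaa
  | abbb => aab
  | baaba => baba => bba => bb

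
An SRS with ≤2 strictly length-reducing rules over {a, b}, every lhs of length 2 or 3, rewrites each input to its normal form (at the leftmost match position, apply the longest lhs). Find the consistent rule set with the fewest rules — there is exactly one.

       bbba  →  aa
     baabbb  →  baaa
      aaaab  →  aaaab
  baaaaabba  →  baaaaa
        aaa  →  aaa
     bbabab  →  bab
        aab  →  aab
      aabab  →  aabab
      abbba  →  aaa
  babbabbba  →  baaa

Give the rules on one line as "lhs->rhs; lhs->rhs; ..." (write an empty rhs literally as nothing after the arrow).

  | bbba => aa
  | baabbb => baaa
  | aaaab
  | baaaaabba => baaaaa

bba->; bbb->a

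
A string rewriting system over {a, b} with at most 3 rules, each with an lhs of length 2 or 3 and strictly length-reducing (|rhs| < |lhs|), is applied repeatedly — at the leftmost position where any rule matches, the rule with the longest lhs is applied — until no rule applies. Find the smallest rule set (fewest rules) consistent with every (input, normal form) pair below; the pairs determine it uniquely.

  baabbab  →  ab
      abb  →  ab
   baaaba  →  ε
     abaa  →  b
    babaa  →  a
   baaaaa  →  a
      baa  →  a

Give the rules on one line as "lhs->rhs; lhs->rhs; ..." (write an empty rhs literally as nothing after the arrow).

  | baabbab => abbab => abab => ab
  | abb => ab
  | baaaba => aaba => bba => ba => ε
  | abaa => aa => b

aa->b; ba->; bb->b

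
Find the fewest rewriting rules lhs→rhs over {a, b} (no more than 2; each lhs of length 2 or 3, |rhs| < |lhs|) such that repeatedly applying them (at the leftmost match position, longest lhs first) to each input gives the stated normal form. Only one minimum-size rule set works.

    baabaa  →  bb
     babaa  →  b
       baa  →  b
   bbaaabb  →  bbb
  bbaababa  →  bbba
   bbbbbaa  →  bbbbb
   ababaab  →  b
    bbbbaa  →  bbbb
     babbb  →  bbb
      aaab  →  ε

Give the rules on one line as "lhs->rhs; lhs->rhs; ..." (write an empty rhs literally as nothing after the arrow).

  | baabaa => bbaa => bb
  | babaa => baa => b
  | baa => b
  | bbaaabb => bbabb => bbb

aa->; ab->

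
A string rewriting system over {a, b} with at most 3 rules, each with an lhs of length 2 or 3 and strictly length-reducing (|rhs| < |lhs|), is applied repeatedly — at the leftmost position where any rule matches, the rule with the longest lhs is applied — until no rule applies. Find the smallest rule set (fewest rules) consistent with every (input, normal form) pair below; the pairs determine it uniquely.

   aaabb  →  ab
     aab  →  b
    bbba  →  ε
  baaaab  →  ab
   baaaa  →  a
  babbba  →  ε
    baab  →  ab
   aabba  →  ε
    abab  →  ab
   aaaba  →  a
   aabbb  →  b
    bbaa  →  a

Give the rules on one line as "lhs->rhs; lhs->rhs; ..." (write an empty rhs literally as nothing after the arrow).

  | aaabb => abb => ab
  | aab => b
  | bbba => bba => ba => ε
  | baaaab => aaab => ab

aa->; ba->; bb->b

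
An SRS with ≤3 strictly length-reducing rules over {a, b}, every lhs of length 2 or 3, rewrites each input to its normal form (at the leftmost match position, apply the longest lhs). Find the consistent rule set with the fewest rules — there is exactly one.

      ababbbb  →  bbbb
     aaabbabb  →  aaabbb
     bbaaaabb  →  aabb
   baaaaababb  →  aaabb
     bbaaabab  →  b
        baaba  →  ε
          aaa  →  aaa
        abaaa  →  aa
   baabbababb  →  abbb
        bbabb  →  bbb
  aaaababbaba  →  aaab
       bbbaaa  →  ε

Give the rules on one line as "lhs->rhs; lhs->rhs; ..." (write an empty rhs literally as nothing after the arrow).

  | ababbbb => bbbb
  | aaabbabb => aaabbb
  | bbaaaabb => baaabb => aabb
  | baaaaababb => aaaababb => aaabb

aba->; ba->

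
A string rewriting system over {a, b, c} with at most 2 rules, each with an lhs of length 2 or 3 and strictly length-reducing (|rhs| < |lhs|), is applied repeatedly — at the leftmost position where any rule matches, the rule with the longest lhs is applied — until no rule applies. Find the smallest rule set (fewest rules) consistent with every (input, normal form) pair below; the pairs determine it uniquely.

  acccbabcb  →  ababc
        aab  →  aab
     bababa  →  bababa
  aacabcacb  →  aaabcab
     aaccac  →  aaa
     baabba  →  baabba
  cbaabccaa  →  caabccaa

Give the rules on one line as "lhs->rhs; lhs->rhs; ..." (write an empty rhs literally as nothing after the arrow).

ac->a; cb->c

  | acccbabcb => accbabcb => acbabcb => ababcb => ababc
  | aab
  | bababa
  | aacabcacb => aaabcacb => aaabcab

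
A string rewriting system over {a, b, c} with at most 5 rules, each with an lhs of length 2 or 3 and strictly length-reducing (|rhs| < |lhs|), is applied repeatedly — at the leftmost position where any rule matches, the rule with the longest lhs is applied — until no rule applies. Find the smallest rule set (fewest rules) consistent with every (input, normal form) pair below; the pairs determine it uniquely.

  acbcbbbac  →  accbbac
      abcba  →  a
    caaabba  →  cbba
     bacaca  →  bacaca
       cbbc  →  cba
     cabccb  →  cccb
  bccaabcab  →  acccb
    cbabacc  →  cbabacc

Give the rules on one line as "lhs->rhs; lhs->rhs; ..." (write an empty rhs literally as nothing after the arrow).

  | acbcbbbac => acaabbac => accbbac
  | abcba => aaaa => a
  | caaabba => cbba
  | bacaca

aa->c; aaa->; bc->a; bcb->aa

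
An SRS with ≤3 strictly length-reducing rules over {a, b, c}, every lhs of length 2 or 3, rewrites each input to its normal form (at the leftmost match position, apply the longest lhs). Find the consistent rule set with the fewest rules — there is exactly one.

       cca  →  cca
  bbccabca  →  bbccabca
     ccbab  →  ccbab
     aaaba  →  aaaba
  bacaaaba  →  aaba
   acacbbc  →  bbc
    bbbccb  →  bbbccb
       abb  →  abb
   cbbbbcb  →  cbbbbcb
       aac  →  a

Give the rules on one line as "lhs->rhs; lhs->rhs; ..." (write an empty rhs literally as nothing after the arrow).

  | cca
  | bbccabca
  | ccbab
  | aaaba

ac->; baa->a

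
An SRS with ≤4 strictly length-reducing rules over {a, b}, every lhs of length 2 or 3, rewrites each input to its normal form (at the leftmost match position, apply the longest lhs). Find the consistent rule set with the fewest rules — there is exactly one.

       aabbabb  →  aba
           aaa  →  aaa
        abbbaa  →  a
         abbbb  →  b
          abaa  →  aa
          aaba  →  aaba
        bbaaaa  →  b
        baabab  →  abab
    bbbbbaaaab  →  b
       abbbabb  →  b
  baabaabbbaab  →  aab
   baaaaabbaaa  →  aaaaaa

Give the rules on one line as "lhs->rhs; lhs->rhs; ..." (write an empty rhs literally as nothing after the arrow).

abb->ba; baa->a; bb->b; bba->bb

  | aabbabb => abaabb => aabb => aba
  | aaa
  | abbbaa => babaa => baa => a
  | abbbb => babb => bba => bb => b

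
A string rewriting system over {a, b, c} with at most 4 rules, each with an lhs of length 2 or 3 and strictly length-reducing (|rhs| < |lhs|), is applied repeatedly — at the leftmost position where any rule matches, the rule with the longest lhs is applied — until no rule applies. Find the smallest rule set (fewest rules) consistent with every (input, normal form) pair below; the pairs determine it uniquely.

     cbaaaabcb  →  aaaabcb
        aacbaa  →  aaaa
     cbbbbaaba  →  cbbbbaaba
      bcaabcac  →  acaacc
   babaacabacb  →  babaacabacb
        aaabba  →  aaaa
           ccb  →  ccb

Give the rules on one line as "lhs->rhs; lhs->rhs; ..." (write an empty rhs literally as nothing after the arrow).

  | cbaaaabcb => aaaabcb
  | aacbaa => aaaa
  | cbbbbaaba
  | bcaabcac => acabcac => acaacc

abb->a; bca->ac; cba->a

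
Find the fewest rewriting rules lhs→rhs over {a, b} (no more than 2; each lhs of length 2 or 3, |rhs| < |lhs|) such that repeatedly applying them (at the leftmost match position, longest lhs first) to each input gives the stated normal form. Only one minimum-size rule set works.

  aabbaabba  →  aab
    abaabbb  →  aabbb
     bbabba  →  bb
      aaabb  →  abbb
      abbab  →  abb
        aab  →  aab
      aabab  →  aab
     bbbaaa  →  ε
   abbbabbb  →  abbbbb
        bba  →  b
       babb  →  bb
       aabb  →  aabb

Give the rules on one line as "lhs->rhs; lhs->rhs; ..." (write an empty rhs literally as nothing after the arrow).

aaa->ab; ba->

  | aabbaabba => aababba => aabba => aab
  | abaabbb => aabbb
  | bbabba => bbba => bb
  | aaabb => abbb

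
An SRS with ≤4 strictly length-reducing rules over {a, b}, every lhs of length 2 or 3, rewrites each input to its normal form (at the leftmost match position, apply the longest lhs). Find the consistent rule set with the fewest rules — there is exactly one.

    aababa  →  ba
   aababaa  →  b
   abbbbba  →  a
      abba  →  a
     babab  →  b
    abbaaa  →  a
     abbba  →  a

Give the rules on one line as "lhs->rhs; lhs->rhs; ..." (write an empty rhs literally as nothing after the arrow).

aa->; ab->; abb->ab

  | aababa => baba => ba
  | aababaa => babaa => baa => b
  | abbbbba => abbbba => abbba => abba => aba => a
  | abba => aba => a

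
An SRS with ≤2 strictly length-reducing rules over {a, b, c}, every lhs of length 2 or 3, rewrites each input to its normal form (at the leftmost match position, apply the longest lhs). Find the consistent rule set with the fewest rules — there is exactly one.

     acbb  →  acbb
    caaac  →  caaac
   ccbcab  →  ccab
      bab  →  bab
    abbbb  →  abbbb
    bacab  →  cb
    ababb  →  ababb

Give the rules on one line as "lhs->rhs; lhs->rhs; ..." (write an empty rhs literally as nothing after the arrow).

  | acbb
  | caaac
  | ccbcab => ccab
  | bab

aca->cc; bc->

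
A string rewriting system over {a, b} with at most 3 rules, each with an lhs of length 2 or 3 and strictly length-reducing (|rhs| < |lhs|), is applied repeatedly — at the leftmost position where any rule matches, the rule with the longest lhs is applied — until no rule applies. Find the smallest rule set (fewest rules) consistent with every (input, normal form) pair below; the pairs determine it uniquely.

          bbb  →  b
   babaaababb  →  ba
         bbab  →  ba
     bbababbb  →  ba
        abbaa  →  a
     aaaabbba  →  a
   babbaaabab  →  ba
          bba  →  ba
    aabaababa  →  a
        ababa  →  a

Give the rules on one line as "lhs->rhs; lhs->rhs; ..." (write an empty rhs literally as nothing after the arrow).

  | bbb => bb => b
  | babaaababb => baaaababb => baaababb => baababb => bababb => baabb => babb => bab => ba
  | bbab => bab => ba
  | bbababbb => bababbb => baabbb => babbb => babb => bab => ba

aa->a; ab->a; bb->b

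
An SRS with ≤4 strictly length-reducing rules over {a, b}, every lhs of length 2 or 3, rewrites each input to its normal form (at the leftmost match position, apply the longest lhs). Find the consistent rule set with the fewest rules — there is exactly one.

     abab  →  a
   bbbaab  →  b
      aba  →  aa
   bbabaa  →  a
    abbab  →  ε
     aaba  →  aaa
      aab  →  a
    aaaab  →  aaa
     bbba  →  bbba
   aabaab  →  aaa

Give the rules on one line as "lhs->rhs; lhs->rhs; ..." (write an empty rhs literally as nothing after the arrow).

  | abab => aab => a
  | bbbaab => bbab => b
  | aba => aa
  | bbabaa => baa => a

ab->; aba->aa; baa->a; bab->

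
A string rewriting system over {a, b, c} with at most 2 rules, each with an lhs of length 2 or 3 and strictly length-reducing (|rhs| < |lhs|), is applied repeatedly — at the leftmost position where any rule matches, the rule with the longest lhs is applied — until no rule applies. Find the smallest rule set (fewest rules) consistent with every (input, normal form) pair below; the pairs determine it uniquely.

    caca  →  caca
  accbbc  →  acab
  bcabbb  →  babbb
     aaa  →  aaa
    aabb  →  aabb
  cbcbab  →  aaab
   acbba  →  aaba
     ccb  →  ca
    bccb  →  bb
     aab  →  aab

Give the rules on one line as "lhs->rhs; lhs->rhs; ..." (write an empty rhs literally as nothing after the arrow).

  | caca
  | accbbc => acabc => acab
  | bcabbb => babbb
  | aaa

bc->b; cb->a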